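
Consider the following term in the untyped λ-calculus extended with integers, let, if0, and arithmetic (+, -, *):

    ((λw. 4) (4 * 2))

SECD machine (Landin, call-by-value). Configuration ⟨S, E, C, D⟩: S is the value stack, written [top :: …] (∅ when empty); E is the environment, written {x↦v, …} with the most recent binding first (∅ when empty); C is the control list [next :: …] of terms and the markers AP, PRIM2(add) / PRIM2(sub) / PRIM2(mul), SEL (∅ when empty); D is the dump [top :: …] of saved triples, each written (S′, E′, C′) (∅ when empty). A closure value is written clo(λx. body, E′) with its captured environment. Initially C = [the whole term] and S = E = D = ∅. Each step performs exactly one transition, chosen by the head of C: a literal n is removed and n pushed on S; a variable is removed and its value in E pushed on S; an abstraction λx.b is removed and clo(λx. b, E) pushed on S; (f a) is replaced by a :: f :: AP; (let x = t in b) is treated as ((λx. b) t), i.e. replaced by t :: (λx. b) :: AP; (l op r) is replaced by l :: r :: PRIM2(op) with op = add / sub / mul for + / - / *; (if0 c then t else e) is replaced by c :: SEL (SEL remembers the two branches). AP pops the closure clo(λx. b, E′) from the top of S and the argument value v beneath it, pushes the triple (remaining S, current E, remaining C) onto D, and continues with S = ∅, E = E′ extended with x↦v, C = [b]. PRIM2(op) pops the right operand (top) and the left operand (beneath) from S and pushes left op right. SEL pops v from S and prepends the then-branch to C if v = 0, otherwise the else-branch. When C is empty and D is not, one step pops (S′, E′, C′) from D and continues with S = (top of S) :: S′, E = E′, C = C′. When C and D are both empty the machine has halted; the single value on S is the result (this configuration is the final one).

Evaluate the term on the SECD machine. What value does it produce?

Answer: 4

Machine steps:
step 0: ⟨S=∅; E=∅; C=[((λw. 4) (4 * 2))]; D=∅⟩
step 1: ⟨S=∅; E=∅; C=[(4 * 2) :: (λw. 4) :: AP]; D=∅⟩
step 2: ⟨S=∅; E=∅; C=[4 :: 2 :: PRIM2(mul) :: (λw. 4) :: AP]; D=∅⟩
step 3: ⟨S=[4]; E=∅; C=[2 :: PRIM2(mul) :: (λw. 4) :: AP]; D=∅⟩
step 4: ⟨S=[2 :: 4]; E=∅; C=[PRIM2(mul) :: (λw. 4) :: AP]; D=∅⟩
step 5: ⟨S=[8]; E=∅; C=[(λw. 4) :: AP]; D=∅⟩
step 6: ⟨S=[clo(λw. 4, ∅) :: 8]; E=∅; C=[AP]; D=∅⟩
step 7: ⟨S=∅; E={w↦8}; C=[4]; D=[(∅, ∅, ∅)]⟩
step 8: ⟨S=[4]; E={w↦8}; C=∅; D=[(∅, ∅, ∅)]⟩
step 9: ⟨S=[4]; E=∅; C=∅; D=∅⟩
→ final value 4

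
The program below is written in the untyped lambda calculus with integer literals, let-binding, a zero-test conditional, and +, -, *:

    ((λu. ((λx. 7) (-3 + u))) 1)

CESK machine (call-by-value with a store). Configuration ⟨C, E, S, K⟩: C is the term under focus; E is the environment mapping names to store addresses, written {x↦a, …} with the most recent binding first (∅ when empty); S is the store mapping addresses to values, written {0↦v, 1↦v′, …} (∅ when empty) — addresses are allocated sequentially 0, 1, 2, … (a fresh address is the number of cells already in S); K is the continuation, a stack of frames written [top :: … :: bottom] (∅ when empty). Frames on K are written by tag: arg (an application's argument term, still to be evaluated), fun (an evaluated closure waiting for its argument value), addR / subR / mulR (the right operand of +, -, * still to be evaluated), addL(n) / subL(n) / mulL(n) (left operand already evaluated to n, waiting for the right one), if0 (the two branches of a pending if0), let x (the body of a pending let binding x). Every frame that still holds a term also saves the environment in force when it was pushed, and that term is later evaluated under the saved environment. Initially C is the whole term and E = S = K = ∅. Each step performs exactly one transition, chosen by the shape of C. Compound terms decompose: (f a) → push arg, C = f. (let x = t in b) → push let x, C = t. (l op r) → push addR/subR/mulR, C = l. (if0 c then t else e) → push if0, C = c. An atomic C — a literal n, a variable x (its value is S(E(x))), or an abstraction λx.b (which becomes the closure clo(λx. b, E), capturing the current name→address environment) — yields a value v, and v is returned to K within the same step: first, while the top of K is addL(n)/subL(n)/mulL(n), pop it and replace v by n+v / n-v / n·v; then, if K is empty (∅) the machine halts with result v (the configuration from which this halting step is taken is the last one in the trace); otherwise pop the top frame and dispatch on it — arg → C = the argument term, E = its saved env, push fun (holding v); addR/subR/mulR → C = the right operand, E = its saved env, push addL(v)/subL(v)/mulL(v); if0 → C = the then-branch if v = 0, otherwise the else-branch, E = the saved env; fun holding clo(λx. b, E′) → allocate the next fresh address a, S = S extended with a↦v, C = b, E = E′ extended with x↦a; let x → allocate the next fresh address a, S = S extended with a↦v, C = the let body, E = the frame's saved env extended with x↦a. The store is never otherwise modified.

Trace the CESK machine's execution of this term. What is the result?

Answer: 7

Machine steps:
[0] ⟨C=((λu. ((λx. 7) (-3 + u))) 1); E=∅; S=∅; K=∅⟩
[1] ⟨C=(λu. ((λx. 7) (-3 + u))); E=∅; S=∅; K=[arg]⟩
[2] ⟨C=1; E=∅; S=∅; K=[fun]⟩
[3] ⟨C=((λx. 7) (-3 + u)); E={u↦0}; S={0↦1}; K=∅⟩
[4] ⟨C=(λx. 7); E={u↦0}; S={0↦1}; K=[arg]⟩
[5] ⟨C=(-3 + u); E={u↦0}; S={0↦1}; K=[fun]⟩
[6] ⟨C=-3; E={u↦0}; S={0↦1}; K=[addR :: fun]⟩
[7] ⟨C=u; E={u↦0}; S={0↦1}; K=[addL(-3) :: fun]⟩
[8] ⟨C=7; E={x↦1, u↦0}; S={0↦1, 1↦-2}; K=∅⟩
→ final value 7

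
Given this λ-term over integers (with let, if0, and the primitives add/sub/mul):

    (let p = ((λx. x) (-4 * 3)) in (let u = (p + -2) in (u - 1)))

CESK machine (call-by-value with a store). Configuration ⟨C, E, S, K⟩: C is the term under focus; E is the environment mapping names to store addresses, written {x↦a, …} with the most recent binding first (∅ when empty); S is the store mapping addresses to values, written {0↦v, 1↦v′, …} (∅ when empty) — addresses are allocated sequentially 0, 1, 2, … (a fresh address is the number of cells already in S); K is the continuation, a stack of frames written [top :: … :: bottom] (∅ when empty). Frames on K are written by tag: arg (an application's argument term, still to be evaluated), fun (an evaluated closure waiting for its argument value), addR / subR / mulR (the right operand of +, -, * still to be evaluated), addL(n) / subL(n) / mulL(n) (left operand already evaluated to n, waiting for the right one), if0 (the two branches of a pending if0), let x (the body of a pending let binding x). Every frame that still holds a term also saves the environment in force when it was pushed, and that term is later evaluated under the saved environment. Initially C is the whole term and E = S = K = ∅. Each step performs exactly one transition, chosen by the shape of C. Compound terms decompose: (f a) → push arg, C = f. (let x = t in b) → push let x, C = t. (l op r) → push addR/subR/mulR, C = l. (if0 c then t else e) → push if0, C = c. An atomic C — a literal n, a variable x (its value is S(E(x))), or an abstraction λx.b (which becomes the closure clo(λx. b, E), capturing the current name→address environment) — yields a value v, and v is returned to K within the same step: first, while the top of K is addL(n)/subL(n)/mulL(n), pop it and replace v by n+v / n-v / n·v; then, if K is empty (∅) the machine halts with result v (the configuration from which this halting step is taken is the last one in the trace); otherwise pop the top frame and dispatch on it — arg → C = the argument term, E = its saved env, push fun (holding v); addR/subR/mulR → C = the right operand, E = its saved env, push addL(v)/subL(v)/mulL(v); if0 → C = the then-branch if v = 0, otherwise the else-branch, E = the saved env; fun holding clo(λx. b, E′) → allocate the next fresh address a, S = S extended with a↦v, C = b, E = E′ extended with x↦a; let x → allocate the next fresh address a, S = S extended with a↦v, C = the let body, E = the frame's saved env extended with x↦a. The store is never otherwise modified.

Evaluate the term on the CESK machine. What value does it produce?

0. ⟨C=(let p = ((λx. x) (-4 * 3)) in (let u = (p + -2) in (u - 1))); E=∅; S=∅; K=∅⟩
1. ⟨C=((λx. x) (-4 * 3)); E=∅; S=∅; K=[let p]⟩
2. ⟨C=(λx. x); E=∅; S=∅; K=[arg :: let p]⟩
3. ⟨C=(-4 * 3); E=∅; S=∅; K=[fun :: let p]⟩
4. ⟨C=-4; E=∅; S=∅; K=[mulR :: fun :: let p]⟩
5. ⟨C=3; E=∅; S=∅; K=[mulL(-4) :: fun :: let p]⟩
6. ⟨C=x; E={x↦0}; S={0↦-12}; K=[let p]⟩
7. ⟨C=(let u = (p + -2) in (u - 1)); E={p↦1}; S={0↦-12, 1↦-12}; K=∅⟩
8. ⟨C=(p + -2); E={p↦1}; S={0↦-12, 1↦-12}; K=[let u]⟩
9. ⟨C=p; E={p↦1}; S={0↦-12, 1↦-12}; K=[addR :: let u]⟩
10. ⟨C=-2; E={p↦1}; S={0↦-12, 1↦-12}; K=[addL(-12) :: let u]⟩
11. ⟨C=(u - 1); E={u↦2, p↦1}; S={0↦-12, 1↦-12, 2↦-14}; K=∅⟩
12. ⟨C=u; E={u↦2, p↦1}; S={0↦-12, 1↦-12, 2↦-14}; K=[subR]⟩
13. ⟨C=1; E={u↦2, p↦1}; S={0↦-12, 1↦-12, 2↦-14}; K=[subL(-14)]⟩
→ final value -15

Answer: -15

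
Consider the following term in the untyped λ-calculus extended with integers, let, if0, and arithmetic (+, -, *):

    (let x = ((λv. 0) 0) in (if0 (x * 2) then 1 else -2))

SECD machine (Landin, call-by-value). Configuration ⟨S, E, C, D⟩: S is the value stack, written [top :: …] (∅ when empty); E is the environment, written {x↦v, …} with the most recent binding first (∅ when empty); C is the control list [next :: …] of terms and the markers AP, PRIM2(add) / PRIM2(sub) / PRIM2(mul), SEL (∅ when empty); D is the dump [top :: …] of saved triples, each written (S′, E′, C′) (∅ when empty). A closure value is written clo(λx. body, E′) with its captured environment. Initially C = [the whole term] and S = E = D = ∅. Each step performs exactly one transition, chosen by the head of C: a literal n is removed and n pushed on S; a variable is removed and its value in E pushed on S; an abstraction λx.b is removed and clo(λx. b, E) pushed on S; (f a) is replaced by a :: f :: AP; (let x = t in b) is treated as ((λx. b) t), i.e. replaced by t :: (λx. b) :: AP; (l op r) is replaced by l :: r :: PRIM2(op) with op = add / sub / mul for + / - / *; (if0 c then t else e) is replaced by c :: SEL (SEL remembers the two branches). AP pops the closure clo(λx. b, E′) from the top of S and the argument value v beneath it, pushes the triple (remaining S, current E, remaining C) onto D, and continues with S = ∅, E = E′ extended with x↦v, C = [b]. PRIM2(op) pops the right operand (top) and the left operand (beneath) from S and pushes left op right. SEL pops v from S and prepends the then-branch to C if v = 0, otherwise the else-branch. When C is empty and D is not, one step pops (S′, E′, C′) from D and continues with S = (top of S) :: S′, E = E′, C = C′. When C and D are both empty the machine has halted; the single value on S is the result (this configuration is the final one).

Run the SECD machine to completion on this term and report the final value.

Answer: 1

Execution trace:
0. ⟨S=∅; E=∅; C=[(let x = ((λv. 0) 0) in (if0 (x * 2) then 1 else -2))]; D=∅⟩
1. ⟨S=∅; E=∅; C=[((λv. 0) 0) :: (λx. (if0 (x * 2) then 1 else -2)) :: AP]; D=∅⟩
2. ⟨S=∅; E=∅; C=[0 :: (λv. 0) :: AP :: (λx. (if0 (x * 2) then 1 else -2)) :: AP]; D=∅⟩
3. ⟨S=[0]; E=∅; C=[(λv. 0) :: AP :: (λx. (if0 (x * 2) then 1 else -2)) :: AP]; D=∅⟩
4. ⟨S=[clo(λv. 0, ∅) :: 0]; E=∅; C=[AP :: (λx. (if0 (x * 2) then 1 else -2)) :: AP]; D=∅⟩
5. ⟨S=∅; E={v↦0}; C=[0]; D=[(∅, ∅, [(λx. (if0 (x * 2) then 1 else -2)) :: AP])]⟩
6. ⟨S=[0]; E={v↦0}; C=∅; D=[(∅, ∅, [(λx. (if0 (x * 2) then 1 else -2)) :: AP])]⟩
7. ⟨S=[0]; E=∅; C=[(λx. (if0 (x * 2) then 1 else -2)) :: AP]; D=∅⟩
8. ⟨S=[clo(λx. (if0 (x * 2) then 1 else -2), ∅) :: 0]; E=∅; C=[AP]; D=∅⟩
9. ⟨S=∅; E={x↦0}; C=[(if0 (x * 2) then 1 else -2)]; D=[(∅, ∅, ∅)]⟩
10. ⟨S=∅; E={x↦0}; C=[(x * 2) :: SEL]; D=[(∅, ∅, ∅)]⟩
11. ⟨S=∅; E={x↦0}; C=[x :: 2 :: PRIM2(mul) :: SEL]; D=[(∅, ∅, ∅)]⟩
12. ⟨S=[0]; E={x↦0}; C=[2 :: PRIM2(mul) :: SEL]; D=[(∅, ∅, ∅)]⟩
13. ⟨S=[2 :: 0]; E={x↦0}; C=[PRIM2(mul) :: SEL]; D=[(∅, ∅, ∅)]⟩
14. ⟨S=[0]; E={x↦0}; C=[SEL]; D=[(∅, ∅, ∅)]⟩
15. ⟨S=∅; E={x↦0}; C=[1]; D=[(∅, ∅, ∅)]⟩
16. ⟨S=[1]; E={x↦0}; C=∅; D=[(∅, ∅, ∅)]⟩
17. ⟨S=[1]; E=∅; C=∅; D=∅⟩
→ final value 1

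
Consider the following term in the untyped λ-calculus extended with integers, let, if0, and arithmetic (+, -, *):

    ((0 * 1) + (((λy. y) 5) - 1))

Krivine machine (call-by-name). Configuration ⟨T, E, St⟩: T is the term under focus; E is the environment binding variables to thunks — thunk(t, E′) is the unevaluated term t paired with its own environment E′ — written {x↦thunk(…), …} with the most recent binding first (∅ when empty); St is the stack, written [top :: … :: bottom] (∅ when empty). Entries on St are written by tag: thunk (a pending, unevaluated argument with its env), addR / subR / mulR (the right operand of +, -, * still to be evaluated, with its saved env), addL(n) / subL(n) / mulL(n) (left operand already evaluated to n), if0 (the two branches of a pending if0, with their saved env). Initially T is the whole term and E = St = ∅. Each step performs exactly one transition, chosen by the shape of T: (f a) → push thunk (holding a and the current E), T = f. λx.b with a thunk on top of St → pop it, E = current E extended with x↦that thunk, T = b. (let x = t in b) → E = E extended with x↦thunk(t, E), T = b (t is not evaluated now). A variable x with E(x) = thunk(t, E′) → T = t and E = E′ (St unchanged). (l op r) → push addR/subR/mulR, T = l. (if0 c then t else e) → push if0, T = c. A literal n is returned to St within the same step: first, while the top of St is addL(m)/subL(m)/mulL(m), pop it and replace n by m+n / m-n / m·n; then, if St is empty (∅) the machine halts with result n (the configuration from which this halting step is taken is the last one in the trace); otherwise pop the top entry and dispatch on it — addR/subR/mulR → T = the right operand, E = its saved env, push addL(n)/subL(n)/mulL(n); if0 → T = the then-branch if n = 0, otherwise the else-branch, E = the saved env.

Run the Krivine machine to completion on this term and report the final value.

Answer: 4

Machine steps:
0. <T=((0 * 1) + (((λy. y) 5) - 1)), E=∅, St=∅>
1. <T=(0 * 1), E=∅, St=[addR]>
2. <T=0, E=∅, St=[mulR :: addR]>
3. <T=1, E=∅, St=[mulL(0) :: addR]>
4. <T=(((λy. y) 5) - 1), E=∅, St=[addL(0)]>
5. <T=((λy. y) 5), E=∅, St=[subR :: addL(0)]>
6. <T=(λy. y), E=∅, St=[thunk :: subR :: addL(0)]>
7. <T=y, E={y↦thunk(5, ∅)}, St=[subR :: addL(0)]>
8. <T=5, E=∅, St=[subR :: addL(0)]>
9. <T=1, E=∅, St=[subL(5) :: addL(0)]>
→ final value 4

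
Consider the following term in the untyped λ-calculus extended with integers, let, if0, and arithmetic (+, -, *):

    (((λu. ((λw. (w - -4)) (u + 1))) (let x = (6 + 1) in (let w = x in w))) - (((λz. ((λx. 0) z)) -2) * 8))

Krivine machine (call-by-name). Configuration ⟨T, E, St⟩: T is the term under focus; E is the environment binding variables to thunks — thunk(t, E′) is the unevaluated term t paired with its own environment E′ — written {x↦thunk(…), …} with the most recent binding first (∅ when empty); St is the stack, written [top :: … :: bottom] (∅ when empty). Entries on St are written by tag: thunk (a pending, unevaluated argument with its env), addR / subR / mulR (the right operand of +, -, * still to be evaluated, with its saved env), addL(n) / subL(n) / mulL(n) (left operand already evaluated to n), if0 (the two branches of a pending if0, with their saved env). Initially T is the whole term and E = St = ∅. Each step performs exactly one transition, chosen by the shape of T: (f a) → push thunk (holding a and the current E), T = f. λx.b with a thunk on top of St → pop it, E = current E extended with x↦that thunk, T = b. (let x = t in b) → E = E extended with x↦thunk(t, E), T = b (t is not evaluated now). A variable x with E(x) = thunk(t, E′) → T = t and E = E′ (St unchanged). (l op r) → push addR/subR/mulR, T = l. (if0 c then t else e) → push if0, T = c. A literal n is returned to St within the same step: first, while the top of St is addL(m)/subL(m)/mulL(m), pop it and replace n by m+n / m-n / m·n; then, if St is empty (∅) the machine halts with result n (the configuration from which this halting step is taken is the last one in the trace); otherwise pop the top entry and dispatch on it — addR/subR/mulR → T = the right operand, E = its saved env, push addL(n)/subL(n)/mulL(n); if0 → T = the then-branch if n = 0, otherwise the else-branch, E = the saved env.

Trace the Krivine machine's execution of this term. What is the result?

Answer: 12

Execution trace:
t=0: ⟨T=(((λu. ((λw. (w - -4)) (u + 1))) (let x = (6 + 1) in (let w = x in w))) - (((λz. ((λx. 0) z)) -2) * 8)); E=∅; St=∅⟩
t=1: ⟨T=((λu. ((λw. (w - -4)) (u + 1))) (let x = (6 + 1) in (let w = x in w))); E=∅; St=[subR]⟩
t=2: ⟨T=(λu. ((λw. (w - -4)) (u + 1))); E=∅; St=[thunk :: subR]⟩
t=3: ⟨T=((λw. (w - -4)) (u + 1)); E={u↦thunk((let x = (6 + 1) in (let w = x in w)), ∅)}; St=[subR]⟩
t=4: ⟨T=(λw. (w - -4)); E={u↦thunk((let x = (6 + 1) in (let w = x in w)), ∅)}; St=[thunk :: subR]⟩
t=5: ⟨T=(w - -4); E={w↦thunk((u + 1), {u↦thunk((let x = (6 + 1) in (let w = x in w)), ∅)}), u↦thunk((let x = (6 + 1) in (let w = x in w)), ∅)}; St=[subR]⟩
t=6: ⟨T=w; E={w↦thunk((u + 1), {u↦thunk((let x = (6 + 1) in (let w = x in w)), ∅)}), u↦thunk((let x = (6 + 1) in (let w = x in w)), ∅)}; St=[subR :: subR]⟩
t=7: ⟨T=(u + 1); E={u↦thunk((let x = (6 + 1) in (let w = x in w)), ∅)}; St=[subR :: subR]⟩
t=8: ⟨T=u; E={u↦thunk((let x = (6 + 1) in (let w = x in w)), ∅)}; St=[addR :: subR :: subR]⟩
t=9: ⟨T=(let x = (6 + 1) in (let w = x in w)); E=∅; St=[addR :: subR :: subR]⟩
t=10: ⟨T=(let w = x in w); E={x↦thunk((6 + 1), ∅)}; St=[addR :: subR :: subR]⟩
t=11: ⟨T=w; E={w↦thunk(x, {x↦thunk((6 + 1), ∅)}), x↦thunk((6 + 1), ∅)}; St=[addR :: subR :: subR]⟩
t=12: ⟨T=x; E={x↦thunk((6 + 1), ∅)}; St=[addR :: subR :: subR]⟩
t=13: ⟨T=(6 + 1); E=∅; St=[addR :: subR :: subR]⟩
t=14: ⟨T=6; E=∅; St=[addR :: addR :: subR :: subR]⟩
t=15: ⟨T=1; E=∅; St=[addL(6) :: addR :: subR :: subR]⟩
t=16: ⟨T=1; E={u↦thunk((let x = (6 + 1) in (let w = x in w)), ∅)}; St=[addL(7) :: subR :: subR]⟩
t=17: ⟨T=-4; E={w↦thunk((u + 1), {u↦thunk((let x = (6 + 1) in (let w = x in w)), ∅)}), u↦thunk((let x = (6 + 1) in (let w = x in w)), ∅)}; St=[subL(8) :: subR]⟩
t=18: ⟨T=(((λz. ((λx. 0) z)) -2) * 8); E=∅; St=[subL(12)]⟩
t=19: ⟨T=((λz. ((λx. 0) z)) -2); E=∅; St=[mulR :: subL(12)]⟩
t=20: ⟨T=(λz. ((λx. 0) z)); E=∅; St=[thunk :: mulR :: subL(12)]⟩
t=21: ⟨T=((λx. 0) z); E={z↦thunk(-2, ∅)}; St=[mulR :: subL(12)]⟩
t=22: ⟨T=(λx. 0); E={z↦thunk(-2, ∅)}; St=[thunk :: mulR :: subL(12)]⟩
t=23: ⟨T=0; E={x↦thunk(z, {z↦thunk(-2, ∅)}), z↦thunk(-2, ∅)}; St=[mulR :: subL(12)]⟩
t=24: ⟨T=8; E=∅; St=[mulL(0) :: subL(12)]⟩
→ final value 12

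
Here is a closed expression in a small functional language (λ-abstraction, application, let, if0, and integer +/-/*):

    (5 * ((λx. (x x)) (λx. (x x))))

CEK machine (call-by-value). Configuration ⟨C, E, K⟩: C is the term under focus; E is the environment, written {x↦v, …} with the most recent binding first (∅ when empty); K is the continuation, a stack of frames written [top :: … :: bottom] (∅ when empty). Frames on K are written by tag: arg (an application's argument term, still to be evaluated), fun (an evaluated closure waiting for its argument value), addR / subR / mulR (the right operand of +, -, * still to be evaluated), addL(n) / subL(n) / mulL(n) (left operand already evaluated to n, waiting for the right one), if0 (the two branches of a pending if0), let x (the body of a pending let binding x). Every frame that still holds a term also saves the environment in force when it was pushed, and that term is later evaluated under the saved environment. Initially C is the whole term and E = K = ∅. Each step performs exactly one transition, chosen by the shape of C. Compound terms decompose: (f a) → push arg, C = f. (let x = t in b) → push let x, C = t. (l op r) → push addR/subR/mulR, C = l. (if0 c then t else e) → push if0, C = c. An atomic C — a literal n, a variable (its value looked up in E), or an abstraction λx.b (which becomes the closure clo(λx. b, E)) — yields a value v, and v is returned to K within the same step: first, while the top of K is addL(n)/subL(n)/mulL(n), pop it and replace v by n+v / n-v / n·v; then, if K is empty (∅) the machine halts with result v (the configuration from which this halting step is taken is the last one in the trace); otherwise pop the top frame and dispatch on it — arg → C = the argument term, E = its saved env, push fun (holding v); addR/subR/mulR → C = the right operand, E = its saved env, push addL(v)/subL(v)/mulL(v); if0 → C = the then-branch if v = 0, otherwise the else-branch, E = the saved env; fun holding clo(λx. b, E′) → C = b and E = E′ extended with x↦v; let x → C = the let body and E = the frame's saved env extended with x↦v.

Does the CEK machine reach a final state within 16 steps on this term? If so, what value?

step 0: ⟨C=(5 * ((λx. (x x)) (λx. (x x)))); E=∅; K=∅⟩
step 1: ⟨C=5; E=∅; K=[mulR]⟩
step 2: ⟨C=((λx. (x x)) (λx. (x x))); E=∅; K=[mulL(5)]⟩
step 3: ⟨C=(λx. (x x)); E=∅; K=[arg :: mulL(5)]⟩
step 4: ⟨C=(λx. (x x)); E=∅; K=[fun :: mulL(5)]⟩
step 5: ⟨C=(x x); E={x↦clo(λx. (x x), ∅)}; K=[mulL(5)]⟩
step 6: ⟨C=x; E={x↦clo(λx. (x x), ∅)}; K=[arg :: mulL(5)]⟩
step 7: ⟨C=x; E={x↦clo(λx. (x x), ∅)}; K=[fun :: mulL(5)]⟩
… configuration repeats with period 3 (steps 5–7 recur indefinitely) …

Answer: DIVERGES (no final state within 16 steps)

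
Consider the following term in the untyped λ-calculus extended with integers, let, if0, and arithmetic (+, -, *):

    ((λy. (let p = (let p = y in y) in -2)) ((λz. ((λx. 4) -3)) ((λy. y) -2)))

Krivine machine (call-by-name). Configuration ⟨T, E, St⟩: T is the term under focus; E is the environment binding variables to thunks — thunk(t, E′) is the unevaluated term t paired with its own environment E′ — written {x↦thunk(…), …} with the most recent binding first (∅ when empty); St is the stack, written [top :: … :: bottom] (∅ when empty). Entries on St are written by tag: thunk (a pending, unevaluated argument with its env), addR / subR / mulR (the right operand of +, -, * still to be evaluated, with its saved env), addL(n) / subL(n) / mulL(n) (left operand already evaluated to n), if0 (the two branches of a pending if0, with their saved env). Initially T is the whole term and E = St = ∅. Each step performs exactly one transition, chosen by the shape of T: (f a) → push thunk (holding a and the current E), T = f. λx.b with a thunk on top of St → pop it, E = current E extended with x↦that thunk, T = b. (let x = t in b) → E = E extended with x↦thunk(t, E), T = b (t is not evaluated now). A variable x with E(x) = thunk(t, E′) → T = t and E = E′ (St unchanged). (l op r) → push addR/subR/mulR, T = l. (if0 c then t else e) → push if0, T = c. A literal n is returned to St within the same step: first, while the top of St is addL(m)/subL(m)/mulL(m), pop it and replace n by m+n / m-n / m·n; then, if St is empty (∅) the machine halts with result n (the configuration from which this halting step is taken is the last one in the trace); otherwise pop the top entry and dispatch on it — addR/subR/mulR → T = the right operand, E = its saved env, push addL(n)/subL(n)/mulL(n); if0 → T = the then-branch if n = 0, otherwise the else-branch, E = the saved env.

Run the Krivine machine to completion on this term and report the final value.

Answer: -2

Execution trace:
[0] <T=((λy. (let p = (let p = y in y) in -2)) ((λz. ((λx. 4) -3)) ((λy. y) -2))), E=∅, St=∅>
[1] <T=(λy. (let p = (let p = y in y) in -2)), E=∅, St=[thunk]>
[2] <T=(let p = (let p = y in y) in -2), E={y↦thunk(((λz. ((λx. 4) -3)) ((λy. y) -2)), ∅)}, St=∅>
[3] <T=-2, E={p↦thunk((let p = y in y), {y↦thunk(((λz. ((λx. 4) -3)) ((λy. y) -2)), ∅)}), y↦thunk(((λz. ((λx. 4) -3)) ((λy. y) -2)), ∅)}, St=∅>
→ final value -2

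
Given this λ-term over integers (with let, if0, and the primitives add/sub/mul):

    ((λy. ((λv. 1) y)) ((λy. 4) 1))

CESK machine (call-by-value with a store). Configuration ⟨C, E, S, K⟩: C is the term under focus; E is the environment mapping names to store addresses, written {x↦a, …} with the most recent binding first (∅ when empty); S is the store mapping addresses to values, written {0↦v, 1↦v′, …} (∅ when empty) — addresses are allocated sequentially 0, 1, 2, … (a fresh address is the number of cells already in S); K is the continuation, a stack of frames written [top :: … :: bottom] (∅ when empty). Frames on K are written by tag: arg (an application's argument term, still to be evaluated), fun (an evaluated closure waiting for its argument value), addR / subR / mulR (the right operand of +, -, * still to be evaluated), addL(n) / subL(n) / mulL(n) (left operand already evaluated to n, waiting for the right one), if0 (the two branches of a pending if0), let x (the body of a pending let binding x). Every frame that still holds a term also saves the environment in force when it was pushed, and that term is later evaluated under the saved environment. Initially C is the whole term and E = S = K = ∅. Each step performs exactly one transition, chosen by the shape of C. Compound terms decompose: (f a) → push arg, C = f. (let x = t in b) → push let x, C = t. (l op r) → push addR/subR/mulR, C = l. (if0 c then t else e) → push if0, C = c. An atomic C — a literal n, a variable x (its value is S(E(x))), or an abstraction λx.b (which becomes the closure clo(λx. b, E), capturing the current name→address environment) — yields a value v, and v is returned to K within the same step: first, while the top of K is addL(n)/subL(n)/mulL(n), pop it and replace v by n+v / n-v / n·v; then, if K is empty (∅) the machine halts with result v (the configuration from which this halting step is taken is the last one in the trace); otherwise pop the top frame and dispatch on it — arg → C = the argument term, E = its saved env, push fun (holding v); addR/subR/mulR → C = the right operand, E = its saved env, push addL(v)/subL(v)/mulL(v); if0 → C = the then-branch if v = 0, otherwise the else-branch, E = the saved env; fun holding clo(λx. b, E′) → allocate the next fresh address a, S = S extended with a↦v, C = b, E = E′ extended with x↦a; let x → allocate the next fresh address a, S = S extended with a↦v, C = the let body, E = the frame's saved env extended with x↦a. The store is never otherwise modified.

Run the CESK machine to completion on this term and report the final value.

step 0: ⟨C=((λy. ((λv. 1) y)) ((λy. 4) 1)); E=∅; S=∅; K=∅⟩
step 1: ⟨C=(λy. ((λv. 1) y)); E=∅; S=∅; K=[arg]⟩
step 2: ⟨C=((λy. 4) 1); E=∅; S=∅; K=[fun]⟩
step 3: ⟨C=(λy. 4); E=∅; S=∅; K=[arg :: fun]⟩
step 4: ⟨C=1; E=∅; S=∅; K=[fun :: fun]⟩
step 5: ⟨C=4; E={y↦0}; S={0↦1}; K=[fun]⟩
step 6: ⟨C=((λv. 1) y); E={y↦1}; S={0↦1, 1↦4}; K=∅⟩
step 7: ⟨C=(λv. 1); E={y↦1}; S={0↦1, 1↦4}; K=[arg]⟩
step 8: ⟨C=y; E={y↦1}; S={0↦1, 1↦4}; K=[fun]⟩
step 9: ⟨C=1; E={v↦2, y↦1}; S={0↦1, 1↦4, 2↦4}; K=∅⟩
→ final value 1

Answer: 1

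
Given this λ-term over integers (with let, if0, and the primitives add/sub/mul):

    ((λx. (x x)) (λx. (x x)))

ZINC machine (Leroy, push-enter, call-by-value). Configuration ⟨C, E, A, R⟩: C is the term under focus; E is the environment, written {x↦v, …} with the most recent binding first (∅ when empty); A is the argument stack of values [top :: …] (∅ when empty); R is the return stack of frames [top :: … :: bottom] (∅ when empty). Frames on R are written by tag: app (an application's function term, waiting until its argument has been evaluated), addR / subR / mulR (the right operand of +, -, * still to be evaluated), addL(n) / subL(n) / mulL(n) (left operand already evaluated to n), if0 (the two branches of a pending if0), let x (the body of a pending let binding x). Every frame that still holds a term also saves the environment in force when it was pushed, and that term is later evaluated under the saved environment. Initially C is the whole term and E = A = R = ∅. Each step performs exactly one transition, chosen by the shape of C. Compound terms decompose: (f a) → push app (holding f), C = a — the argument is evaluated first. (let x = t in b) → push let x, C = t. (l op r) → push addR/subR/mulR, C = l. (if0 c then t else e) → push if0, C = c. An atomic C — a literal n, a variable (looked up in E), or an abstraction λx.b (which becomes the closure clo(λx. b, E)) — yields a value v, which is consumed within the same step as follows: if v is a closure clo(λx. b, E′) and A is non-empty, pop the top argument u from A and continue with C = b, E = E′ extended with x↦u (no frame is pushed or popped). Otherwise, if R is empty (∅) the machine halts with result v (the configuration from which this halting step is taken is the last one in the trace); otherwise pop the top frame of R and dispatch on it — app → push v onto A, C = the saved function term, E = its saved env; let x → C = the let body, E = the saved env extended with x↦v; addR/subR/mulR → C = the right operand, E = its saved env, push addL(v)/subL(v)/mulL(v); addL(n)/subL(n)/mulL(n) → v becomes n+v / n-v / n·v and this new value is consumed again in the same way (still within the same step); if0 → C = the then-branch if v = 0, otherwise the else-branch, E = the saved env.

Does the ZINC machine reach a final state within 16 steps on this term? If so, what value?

t=0: ⟨C=((λx. (x x)) (λx. (x x))); E=∅; A=∅; R=∅⟩
t=1: ⟨C=(λx. (x x)); E=∅; A=∅; R=[app]⟩
t=2: ⟨C=(λx. (x x)); E=∅; A=[clo(λx. (x x), ∅)]; R=∅⟩
t=3: ⟨C=(x x); E={x↦clo(λx. (x x), ∅)}; A=∅; R=∅⟩
t=4: ⟨C=x; E={x↦clo(λx. (x x), ∅)}; A=∅; R=[app]⟩
t=5: ⟨C=x; E={x↦clo(λx. (x x), ∅)}; A=[clo(λx. (x x), ∅)]; R=∅⟩
… configuration repeats with period 3 (steps 3–5 recur indefinitely) …

Answer: DIVERGES (no final state within 16 steps)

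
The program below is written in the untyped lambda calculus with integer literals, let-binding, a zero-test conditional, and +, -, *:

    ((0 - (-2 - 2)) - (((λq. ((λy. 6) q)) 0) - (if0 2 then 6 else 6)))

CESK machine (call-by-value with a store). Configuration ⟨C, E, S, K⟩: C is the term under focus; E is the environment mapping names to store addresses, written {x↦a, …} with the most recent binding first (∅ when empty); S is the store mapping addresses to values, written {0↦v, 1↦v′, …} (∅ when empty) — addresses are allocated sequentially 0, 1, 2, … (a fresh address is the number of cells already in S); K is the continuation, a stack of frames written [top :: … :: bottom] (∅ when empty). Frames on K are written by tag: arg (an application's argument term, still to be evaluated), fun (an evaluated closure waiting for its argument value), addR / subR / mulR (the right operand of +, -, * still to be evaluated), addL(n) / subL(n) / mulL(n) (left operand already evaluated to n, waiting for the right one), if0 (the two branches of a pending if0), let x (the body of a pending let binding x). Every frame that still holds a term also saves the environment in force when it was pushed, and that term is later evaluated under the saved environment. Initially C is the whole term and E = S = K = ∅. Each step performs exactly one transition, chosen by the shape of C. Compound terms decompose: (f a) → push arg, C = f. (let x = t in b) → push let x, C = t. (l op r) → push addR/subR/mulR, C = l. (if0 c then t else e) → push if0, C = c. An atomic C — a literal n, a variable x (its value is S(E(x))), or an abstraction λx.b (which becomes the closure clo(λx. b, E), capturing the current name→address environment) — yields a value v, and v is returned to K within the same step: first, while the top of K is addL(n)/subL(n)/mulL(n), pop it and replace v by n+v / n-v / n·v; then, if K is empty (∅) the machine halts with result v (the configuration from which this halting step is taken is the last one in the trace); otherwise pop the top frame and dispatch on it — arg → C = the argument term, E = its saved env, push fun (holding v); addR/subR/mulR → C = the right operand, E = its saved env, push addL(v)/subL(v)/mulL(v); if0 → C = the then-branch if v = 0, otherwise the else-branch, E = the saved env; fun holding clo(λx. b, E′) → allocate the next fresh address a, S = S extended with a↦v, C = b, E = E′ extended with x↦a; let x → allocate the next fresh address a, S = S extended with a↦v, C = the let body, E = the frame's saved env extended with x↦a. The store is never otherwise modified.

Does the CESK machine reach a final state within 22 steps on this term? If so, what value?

Answer: 4

Execution trace:
t=0: ⟨C=((0 - (-2 - 2)) - (((λq. ((λy. 6) q)) 0) - (if0 2 then 6 else 6))); E=∅; S=∅; K=∅⟩
t=1: ⟨C=(0 - (-2 - 2)); E=∅; S=∅; K=[subR]⟩
t=2: ⟨C=0; E=∅; S=∅; K=[subR :: subR]⟩
t=3: ⟨C=(-2 - 2); E=∅; S=∅; K=[subL(0) :: subR]⟩
t=4: ⟨C=-2; E=∅; S=∅; K=[subR :: subL(0) :: subR]⟩
t=5: ⟨C=2; E=∅; S=∅; K=[subL(-2) :: subL(0) :: subR]⟩
t=6: ⟨C=(((λq. ((λy. 6) q)) 0) - (if0 2 then 6 else 6)); E=∅; S=∅; K=[subL(4)]⟩
t=7: ⟨C=((λq. ((λy. 6) q)) 0); E=∅; S=∅; K=[subR :: subL(4)]⟩
t=8: ⟨C=(λq. ((λy. 6) q)); E=∅; S=∅; K=[arg :: subR :: subL(4)]⟩
t=9: ⟨C=0; E=∅; S=∅; K=[fun :: subR :: subL(4)]⟩
t=10: ⟨C=((λy. 6) q); E={q↦0}; S={0↦0}; K=[subR :: subL(4)]⟩
t=11: ⟨C=(λy. 6); E={q↦0}; S={0↦0}; K=[arg :: subR :: subL(4)]⟩
t=12: ⟨C=q; E={q↦0}; S={0↦0}; K=[fun :: subR :: subL(4)]⟩
t=13: ⟨C=6; E={y↦1, q↦0}; S={0↦0, 1↦0}; K=[subR :: subL(4)]⟩
t=14: ⟨C=(if0 2 then 6 else 6); E=∅; S={0↦0, 1↦0}; K=[subL(6) :: subL(4)]⟩
t=15: ⟨C=2; E=∅; S={0↦0, 1↦0}; K=[if0 :: subL(6) :: subL(4)]⟩
t=16: ⟨C=6; E=∅; S={0↦0, 1↦0}; K=[subL(6) :: subL(4)]⟩
→ final value 4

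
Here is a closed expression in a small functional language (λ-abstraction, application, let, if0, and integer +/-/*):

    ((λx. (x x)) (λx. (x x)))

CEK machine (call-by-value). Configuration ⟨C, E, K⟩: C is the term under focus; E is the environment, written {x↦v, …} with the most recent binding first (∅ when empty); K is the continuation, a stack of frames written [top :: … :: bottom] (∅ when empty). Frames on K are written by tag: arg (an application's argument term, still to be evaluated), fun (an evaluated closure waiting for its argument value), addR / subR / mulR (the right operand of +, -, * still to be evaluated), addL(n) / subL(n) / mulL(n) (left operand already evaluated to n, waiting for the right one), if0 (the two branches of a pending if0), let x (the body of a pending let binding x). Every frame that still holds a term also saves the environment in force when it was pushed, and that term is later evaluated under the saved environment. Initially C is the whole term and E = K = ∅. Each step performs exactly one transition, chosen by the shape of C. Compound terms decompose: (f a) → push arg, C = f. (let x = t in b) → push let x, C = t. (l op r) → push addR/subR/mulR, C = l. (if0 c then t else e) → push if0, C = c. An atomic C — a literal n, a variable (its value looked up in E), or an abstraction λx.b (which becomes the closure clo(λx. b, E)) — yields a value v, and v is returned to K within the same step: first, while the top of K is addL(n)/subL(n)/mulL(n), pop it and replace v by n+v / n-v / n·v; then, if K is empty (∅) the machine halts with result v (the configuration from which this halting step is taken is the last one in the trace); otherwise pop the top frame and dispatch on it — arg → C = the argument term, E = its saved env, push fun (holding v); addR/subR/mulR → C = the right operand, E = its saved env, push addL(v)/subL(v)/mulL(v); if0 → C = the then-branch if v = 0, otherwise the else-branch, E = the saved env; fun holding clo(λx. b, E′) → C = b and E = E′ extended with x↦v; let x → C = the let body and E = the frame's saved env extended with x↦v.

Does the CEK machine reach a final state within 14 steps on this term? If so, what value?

Answer: DIVERGES (no final state within 14 steps)

Machine steps:
step 0: <C=((λx. (x x)) (λx. (x x))), E=∅, K=∅>
step 1: <C=(λx. (x x)), E=∅, K=[arg]>
step 2: <C=(λx. (x x)), E=∅, K=[fun]>
step 3: <C=(x x), E={x↦clo(λx. (x x), ∅)}, K=∅>
step 4: <C=x, E={x↦clo(λx. (x x), ∅)}, K=[arg]>
step 5: <C=x, E={x↦clo(λx. (x x), ∅)}, K=[fun]>
… configuration repeats with period 3 (steps 3–5 recur indefinitely) …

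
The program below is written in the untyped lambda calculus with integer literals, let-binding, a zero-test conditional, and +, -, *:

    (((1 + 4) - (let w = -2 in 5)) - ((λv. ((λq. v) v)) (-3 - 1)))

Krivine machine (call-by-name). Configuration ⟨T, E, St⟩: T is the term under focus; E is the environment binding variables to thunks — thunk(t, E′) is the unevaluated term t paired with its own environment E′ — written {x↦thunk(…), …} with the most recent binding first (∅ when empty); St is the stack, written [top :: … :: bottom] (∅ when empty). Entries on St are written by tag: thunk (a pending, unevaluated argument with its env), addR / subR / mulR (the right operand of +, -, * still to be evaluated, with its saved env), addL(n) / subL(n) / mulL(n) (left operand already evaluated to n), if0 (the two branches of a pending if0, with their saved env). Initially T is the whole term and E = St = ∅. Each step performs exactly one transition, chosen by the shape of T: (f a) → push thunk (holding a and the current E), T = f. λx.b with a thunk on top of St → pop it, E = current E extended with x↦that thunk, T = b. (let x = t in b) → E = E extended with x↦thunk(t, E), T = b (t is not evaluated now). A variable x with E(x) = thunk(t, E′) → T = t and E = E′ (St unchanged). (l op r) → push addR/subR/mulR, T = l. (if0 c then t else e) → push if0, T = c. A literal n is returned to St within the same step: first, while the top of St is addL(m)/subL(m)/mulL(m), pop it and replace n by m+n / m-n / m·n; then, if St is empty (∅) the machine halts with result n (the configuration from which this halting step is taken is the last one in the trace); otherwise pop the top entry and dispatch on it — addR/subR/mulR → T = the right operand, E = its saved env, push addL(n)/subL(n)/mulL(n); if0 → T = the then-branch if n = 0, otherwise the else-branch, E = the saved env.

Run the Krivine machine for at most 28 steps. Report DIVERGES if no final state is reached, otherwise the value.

Answer: 4

Execution trace:
t=0: <T=(((1 + 4) - (let w = -2 in 5)) - ((λv. ((λq. v) v)) (-3 - 1))), E=∅, St=∅>
t=1: <T=((1 + 4) - (let w = -2 in 5)), E=∅, St=[subR]>
t=2: <T=(1 + 4), E=∅, St=[subR :: subR]>
t=3: <T=1, E=∅, St=[addR :: subR :: subR]>
t=4: <T=4, E=∅, St=[addL(1) :: subR :: subR]>
t=5: <T=(let w = -2 in 5), E=∅, St=[subL(5) :: subR]>
t=6: <T=5, E={w↦thunk(-2, ∅)}, St=[subL(5) :: subR]>
t=7: <T=((λv. ((λq. v) v)) (-3 - 1)), E=∅, St=[subL(0)]>
t=8: <T=(λv. ((λq. v) v)), E=∅, St=[thunk :: subL(0)]>
t=9: <T=((λq. v) v), E={v↦thunk((-3 - 1), ∅)}, St=[subL(0)]>
t=10: <T=(λq. v), E={v↦thunk((-3 - 1), ∅)}, St=[thunk :: subL(0)]>
t=11: <T=v, E={q↦thunk(v, {v↦thunk((-3 - 1), ∅)}), v↦thunk((-3 - 1), ∅)}, St=[subL(0)]>
t=12: <T=(-3 - 1), E=∅, St=[subL(0)]>
t=13: <T=-3, E=∅, St=[subR :: subL(0)]>
t=14: <T=1, E=∅, St=[subL(-3) :: subL(0)]>
→ final value 4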